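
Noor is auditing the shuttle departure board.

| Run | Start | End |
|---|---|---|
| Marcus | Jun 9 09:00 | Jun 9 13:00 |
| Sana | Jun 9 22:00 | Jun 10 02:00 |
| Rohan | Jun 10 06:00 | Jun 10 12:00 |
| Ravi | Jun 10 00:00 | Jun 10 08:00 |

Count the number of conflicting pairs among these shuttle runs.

Sorted by start: Marcus, Sana, Ravi, Rohan.
Sana starts after Marcus ends — done with Marcus.
Ravi starts before Sana ends → Sana and Ravi overlap.
Rohan starts after Sana ends.
Rohan starts before Ravi ends → Ravi and Rohan overlap.
Overlapping pairs: Ravi & Rohan, Ravi & Sana — 2 in total.

2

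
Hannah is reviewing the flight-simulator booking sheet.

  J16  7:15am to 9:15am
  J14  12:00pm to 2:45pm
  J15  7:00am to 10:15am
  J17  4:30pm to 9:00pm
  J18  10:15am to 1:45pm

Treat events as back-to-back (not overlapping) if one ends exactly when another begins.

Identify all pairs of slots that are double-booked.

J14 & J18, J15 & J16

Sorted by start: J15, J16, J18, J14, J17.
J16 starts before J15 ends → J15 and J16 overlap.
J18 starts exactly when J15 ends (back-to-back, no overlap), so nothing later overlaps J15 either.
J18 starts after J16 ends, so nothing later overlaps J16 either.
J14 starts before J18 ends → J18 and J14 overlap.
J17 starts after J18 ends.
J17 starts after J14 ends.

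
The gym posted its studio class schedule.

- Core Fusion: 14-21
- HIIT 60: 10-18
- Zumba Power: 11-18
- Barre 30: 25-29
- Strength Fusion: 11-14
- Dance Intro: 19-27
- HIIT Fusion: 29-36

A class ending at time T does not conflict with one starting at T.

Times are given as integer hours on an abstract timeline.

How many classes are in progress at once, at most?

3

Walk through starts and ends in time order (an end at T is processed before a start at T):
10 start HIIT 60 → 1
11 start Strength Fusion → 2
11 start Zumba Power → 3
14 end Strength Fusion → 2
14 start Core Fusion → 3
18 end HIIT 60 → 2
18 end Zumba Power → 1
19 start Dance Intro → 2
21 end Core Fusion → 1
25 start Barre 30 → 2
27 end Dance Intro → 1
29 end Barre 30 → 0
29 start HIIT Fusion → 1
36 end HIIT Fusion → 0
Peak is 3, at 11 (HIIT 60, Strength Fusion, Zumba Power).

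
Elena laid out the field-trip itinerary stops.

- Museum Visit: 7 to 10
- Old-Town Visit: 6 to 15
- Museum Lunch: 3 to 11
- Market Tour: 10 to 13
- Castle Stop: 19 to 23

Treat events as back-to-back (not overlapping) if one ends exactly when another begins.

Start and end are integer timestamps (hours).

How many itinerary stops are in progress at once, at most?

Walk through starts and ends in time order (an end at T is processed before a start at T):
3 start Museum Lunch → 1
6 start Old-Town Visit → 2
7 start Museum Visit → 3
10 end Museum Visit → 2
10 start Market Tour → 3
11 end Museum Lunch → 2
13 end Market Tour → 1
15 end Old-Town Visit → 0
19 start Castle Stop → 1
23 end Castle Stop → 0
Peak is 3, at 7 (Museum Lunch, Museum Visit, Old-Town Visit).

3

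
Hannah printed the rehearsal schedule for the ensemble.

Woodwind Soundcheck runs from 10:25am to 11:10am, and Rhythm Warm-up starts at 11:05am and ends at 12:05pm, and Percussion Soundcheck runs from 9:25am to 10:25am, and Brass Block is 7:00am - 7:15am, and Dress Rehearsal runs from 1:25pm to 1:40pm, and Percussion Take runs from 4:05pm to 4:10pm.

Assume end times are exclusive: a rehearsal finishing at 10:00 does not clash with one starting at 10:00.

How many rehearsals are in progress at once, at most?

Sweep the timeline, counting +1 at each start and −1 at each end (ends before starts at a tie):
7:00am start Brass Block → 1
7:15am end Brass Block → 0
9:25am start Percussion Soundcheck → 1
10:25am end Percussion Soundcheck → 0
10:25am start Woodwind Soundcheck → 1
11:05am start Rhythm Warm-up → 2
11:10am end Woodwind Soundcheck → 1
12:05pm end Rhythm Warm-up → 0
1:25pm start Dress Rehearsal → 1
1:40pm end Dress Rehearsal → 0
4:05pm start Percussion Take → 1
4:10pm end Percussion Take → 0
Peak is 2, at 11:05am (Rhythm Warm-up, Woodwind Soundcheck).

2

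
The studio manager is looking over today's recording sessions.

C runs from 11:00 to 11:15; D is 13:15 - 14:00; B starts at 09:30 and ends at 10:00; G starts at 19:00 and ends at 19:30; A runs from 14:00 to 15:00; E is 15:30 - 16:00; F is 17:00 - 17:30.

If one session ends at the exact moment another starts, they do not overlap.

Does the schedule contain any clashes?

No

Sorted by start: B, C, D, A, E, F, G.
C starts after B ends; B is clear from here.
D starts after C ends; C is clear from here.
A starts exactly when D ends (back-to-back, no overlap); D is clear from here.
E starts after A ends; A is clear from here.
F starts after E ends; E is clear from here.
G starts after F ends.
Every pair is clear; the schedule has no overlaps.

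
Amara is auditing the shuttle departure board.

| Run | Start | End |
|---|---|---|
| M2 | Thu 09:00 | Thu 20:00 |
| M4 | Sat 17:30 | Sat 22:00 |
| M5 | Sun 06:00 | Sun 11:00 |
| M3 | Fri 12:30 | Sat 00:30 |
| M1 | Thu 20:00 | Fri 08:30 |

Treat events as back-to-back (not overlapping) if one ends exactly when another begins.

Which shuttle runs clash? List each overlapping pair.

Sorted by start: M2, M1, M3, M4, M5.
M1 starts exactly when M2 ends (back-to-back, no overlap), so nothing later overlaps M2 either.
M3 starts after M1 ends, so nothing later overlaps M1 either.
M4 starts after M3 ends, so nothing later overlaps M3 either.
M5 starts after M4 ends.

none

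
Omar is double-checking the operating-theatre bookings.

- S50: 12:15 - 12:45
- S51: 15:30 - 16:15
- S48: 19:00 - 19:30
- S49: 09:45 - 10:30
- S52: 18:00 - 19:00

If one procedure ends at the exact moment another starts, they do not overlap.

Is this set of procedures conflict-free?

Yes

Sorted by start: S49, S50, S51, S52, S48.
S50 starts after S49 ends, so nothing later overlaps S49 either.
S51 starts after S50 ends, so nothing later overlaps S50 either.
S52 starts after S51 ends, so nothing later overlaps S51 either.
S48 starts exactly when S52 ends (back-to-back, no overlap).
Every pair is clear; the schedule has no overlaps.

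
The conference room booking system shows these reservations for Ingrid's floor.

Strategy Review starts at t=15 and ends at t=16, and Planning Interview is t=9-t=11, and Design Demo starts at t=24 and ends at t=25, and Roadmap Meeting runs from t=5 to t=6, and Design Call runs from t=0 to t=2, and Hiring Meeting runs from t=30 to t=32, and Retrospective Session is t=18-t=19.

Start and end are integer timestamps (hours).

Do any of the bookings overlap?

No

Check each pair: they overlap iff neither finishes before the other starts.
Sorted by start: Design Call, Roadmap Meeting, Planning Interview, Strategy Review, Retrospective Session, Design Demo, Hiring Meeting.
Roadmap Meeting starts after Design Call ends, so Design Call has no further overlaps.
Planning Interview starts after Roadmap Meeting ends, so Roadmap Meeting has no further overlaps.
Strategy Review starts after Planning Interview ends, so Planning Interview has no further overlaps.
Retrospective Session starts after Strategy Review ends, so Strategy Review has no further overlaps.
Design Demo starts after Retrospective Session ends, so Retrospective Session has no further overlaps.
Hiring Meeting starts after Design Demo ends.
Every pair is clear; the schedule has no overlaps.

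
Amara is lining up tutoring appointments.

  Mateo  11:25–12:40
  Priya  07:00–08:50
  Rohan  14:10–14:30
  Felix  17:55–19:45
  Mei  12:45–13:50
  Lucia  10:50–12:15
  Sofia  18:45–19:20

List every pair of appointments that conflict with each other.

Two intervals overlap when each starts before the other ends.
Sorted by start: Priya, Lucia, Mateo, Mei, Rohan, Felix, Sofia.
Lucia starts after Priya ends, so nothing later overlaps Priya either.
Mateo starts before Lucia ends → Lucia and Mateo overlap.
Mei starts after Lucia ends, so nothing later overlaps Lucia either.
Mei starts after Mateo ends, so nothing later overlaps Mateo either.
Rohan starts after Mei ends, so nothing later overlaps Mei either.
Felix starts after Rohan ends, so nothing later overlaps Rohan either.
Sofia starts before Felix ends → Felix and Sofia overlap.

Felix & Sofia, Lucia & Mateo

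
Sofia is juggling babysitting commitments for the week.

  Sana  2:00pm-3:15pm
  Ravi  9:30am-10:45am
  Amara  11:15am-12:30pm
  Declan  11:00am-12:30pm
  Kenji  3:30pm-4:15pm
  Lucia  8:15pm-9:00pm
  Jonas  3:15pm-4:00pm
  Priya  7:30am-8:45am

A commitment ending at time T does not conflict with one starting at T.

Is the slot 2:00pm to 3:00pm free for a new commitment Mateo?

Priya: ends 8:45am at or before Mateo starts 2:00pm → clear.
Ravi: ends 10:45am at or before Mateo starts 2:00pm → clear.
Declan: ends 12:30pm at or before Mateo starts 2:00pm → clear.
Amara: ends 12:30pm at or before Mateo starts 2:00pm → clear.
Sana: starts 2:00pm before Mateo ends 3:00pm, and ends 3:15pm after Mateo starts 2:00pm → overlap.
Jonas: starts 3:15pm at or after Mateo ends 3:00pm → clear.
Kenji: starts 3:30pm at or after Mateo ends 3:00pm → clear.
Lucia: starts 8:15pm at or after Mateo ends 3:00pm → clear.
Mateo overlaps Sana.

No — it overlaps Sana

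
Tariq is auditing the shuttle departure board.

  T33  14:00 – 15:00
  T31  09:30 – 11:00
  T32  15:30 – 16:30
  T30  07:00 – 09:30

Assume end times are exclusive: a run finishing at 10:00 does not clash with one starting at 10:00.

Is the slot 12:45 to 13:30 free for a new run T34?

Yes — the slot is free

T30: ends 09:30 at or before T34 starts 12:45 → clear.
T31: ends 11:00 at or before T34 starts 12:45 → clear.
T33: starts 14:00 at or after T34 ends 13:30 → clear.
T32: starts 15:30 at or after T34 ends 13:30 → clear.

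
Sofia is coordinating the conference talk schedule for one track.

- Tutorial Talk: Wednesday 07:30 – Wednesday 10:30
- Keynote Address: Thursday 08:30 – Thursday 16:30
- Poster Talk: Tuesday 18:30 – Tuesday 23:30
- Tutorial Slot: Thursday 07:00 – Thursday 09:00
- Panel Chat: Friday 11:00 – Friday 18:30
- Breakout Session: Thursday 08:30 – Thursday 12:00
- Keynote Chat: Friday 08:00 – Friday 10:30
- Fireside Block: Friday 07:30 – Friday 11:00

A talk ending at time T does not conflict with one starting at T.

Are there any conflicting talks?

Sorted by start: Poster Talk, Tutorial Talk, Tutorial Slot, Keynote Address, Breakout Session, Fireside Block, Keynote Chat, Panel Chat.
Tutorial Talk starts after Poster Talk ends, so Poster Talk has no further overlaps.
Tutorial Slot starts after Tutorial Talk ends, so Tutorial Talk has no further overlaps.
Keynote Address starts before Tutorial Slot ends → Tutorial Slot and Keynote Address overlap.
That's a conflict, so the schedule is not conflict-free.

Yes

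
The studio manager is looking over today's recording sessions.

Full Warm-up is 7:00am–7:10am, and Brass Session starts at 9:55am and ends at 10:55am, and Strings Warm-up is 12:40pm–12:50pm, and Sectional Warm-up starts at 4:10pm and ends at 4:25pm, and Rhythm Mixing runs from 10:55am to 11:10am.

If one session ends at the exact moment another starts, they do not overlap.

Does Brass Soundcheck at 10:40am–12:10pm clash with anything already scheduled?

Full Warm-up: ends 7:10am at or before Brass Soundcheck starts 10:40am → clear.
Brass Session: starts 9:55am before Brass Soundcheck ends 12:10pm, and ends 10:55am after Brass Soundcheck starts 10:40am → overlap.
Rhythm Mixing: starts 10:55am before Brass Soundcheck ends 12:10pm, and ends 11:10am after Brass Soundcheck starts 10:40am → overlap.
Strings Warm-up: starts 12:40pm at or after Brass Soundcheck ends 12:10pm → clear.
Sectional Warm-up: starts 4:10pm at or after Brass Soundcheck ends 12:10pm → clear.
Brass Soundcheck overlaps Brass Session, Rhythm Mixing.

Yes — it overlaps Brass Session, Rhythm Mixing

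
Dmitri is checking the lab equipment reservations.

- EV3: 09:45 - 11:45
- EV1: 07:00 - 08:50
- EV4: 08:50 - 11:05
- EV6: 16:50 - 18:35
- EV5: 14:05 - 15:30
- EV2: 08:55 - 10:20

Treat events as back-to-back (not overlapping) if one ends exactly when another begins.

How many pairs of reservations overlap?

3

Check each pair: they overlap iff neither finishes before the other starts.
Sorted by start: EV1, EV4, EV2, EV3, EV5, EV6.
EV4 starts exactly when EV1 ends (back-to-back, no overlap); EV1 is clear from here.
EV2 starts before EV4 ends → EV4 and EV2 overlap.
EV3 starts before EV4 ends → EV4 and EV3 overlap.
EV5 starts after EV4 ends; EV4 is clear from here.
EV3 starts before EV2 ends → EV2 and EV3 overlap.
EV5 starts after EV2 ends; EV2 is clear from here.
EV5 starts after EV3 ends; EV3 is clear from here.
EV6 starts after EV5 ends.
Overlapping pairs: EV2 & EV3, EV2 & EV4, EV3 & EV4 — 3 in total.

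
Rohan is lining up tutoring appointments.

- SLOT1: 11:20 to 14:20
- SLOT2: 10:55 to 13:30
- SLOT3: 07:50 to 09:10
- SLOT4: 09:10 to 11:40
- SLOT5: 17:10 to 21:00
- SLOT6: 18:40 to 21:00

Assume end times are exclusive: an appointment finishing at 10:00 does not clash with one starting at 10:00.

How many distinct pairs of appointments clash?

Sorted by start: SLOT3, SLOT4, SLOT2, SLOT1, SLOT5, SLOT6.
SLOT4 starts exactly when SLOT3 ends (back-to-back, no overlap) — done with SLOT3.
SLOT2 starts before SLOT4 ends → SLOT4 and SLOT2 overlap.
SLOT1 starts before SLOT4 ends → SLOT4 and SLOT1 overlap.
SLOT5 starts after SLOT4 ends — done with SLOT4.
SLOT1 starts before SLOT2 ends → SLOT2 and SLOT1 overlap.
SLOT5 starts after SLOT2 ends — done with SLOT2.
SLOT5 starts after SLOT1 ends — done with SLOT1.
SLOT6 starts before SLOT5 ends → SLOT5 and SLOT6 overlap.
Overlapping pairs: SLOT1 & SLOT2, SLOT1 & SLOT4, SLOT2 & SLOT4, SLOT5 & SLOT6 — 4 in total.

4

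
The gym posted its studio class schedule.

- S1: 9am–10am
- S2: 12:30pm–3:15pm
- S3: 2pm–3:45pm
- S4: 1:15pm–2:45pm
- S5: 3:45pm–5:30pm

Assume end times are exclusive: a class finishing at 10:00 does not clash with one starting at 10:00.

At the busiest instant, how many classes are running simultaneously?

3

Sort all start/end points and keep a running count:
9am start S1 → 1
10am end S1 → 0
12:30pm start S2 → 1
1:15pm start S4 → 2
2pm start S3 → 3
2:45pm end S4 → 2
3:15pm end S2 → 1
3:45pm end S3 → 0
3:45pm start S5 → 1
5:30pm end S5 → 0
Peak is 3, at 2pm (S2, S3, S4).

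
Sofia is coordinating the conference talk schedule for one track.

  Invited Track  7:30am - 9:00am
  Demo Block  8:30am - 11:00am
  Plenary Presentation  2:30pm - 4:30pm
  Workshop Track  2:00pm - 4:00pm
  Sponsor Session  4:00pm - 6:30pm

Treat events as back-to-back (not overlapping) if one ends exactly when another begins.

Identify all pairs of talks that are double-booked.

Sorted by start: Invited Track, Demo Block, Workshop Track, Plenary Presentation, Sponsor Session.
Demo Block starts before Invited Track ends → Invited Track and Demo Block overlap.
Workshop Track starts after Invited Track ends; Invited Track is clear from here.
Workshop Track starts after Demo Block ends; Demo Block is clear from here.
Plenary Presentation starts before Workshop Track ends → Workshop Track and Plenary Presentation overlap.
Sponsor Session starts exactly when Workshop Track ends (back-to-back, no overlap).
Sponsor Session starts before Plenary Presentation ends → Plenary Presentation and Sponsor Session overlap.

Demo Block & Invited Track, Plenary Presentation & Sponsor Session, Plenary Presentation & Workshop Track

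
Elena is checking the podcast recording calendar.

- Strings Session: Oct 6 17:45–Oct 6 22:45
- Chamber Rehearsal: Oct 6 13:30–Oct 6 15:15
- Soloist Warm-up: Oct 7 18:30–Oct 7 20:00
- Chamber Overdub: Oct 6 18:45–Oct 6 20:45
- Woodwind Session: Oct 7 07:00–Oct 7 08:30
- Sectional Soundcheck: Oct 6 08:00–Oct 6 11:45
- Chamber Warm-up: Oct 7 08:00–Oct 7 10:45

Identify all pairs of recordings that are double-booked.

Check each pair: they overlap iff neither finishes before the other starts.
Sorted by start: Sectional Soundcheck, Chamber Rehearsal, Strings Session, Chamber Overdub, Woodwind Session, Chamber Warm-up, Soloist Warm-up.
Chamber Rehearsal starts after Sectional Soundcheck ends, so nothing later overlaps Sectional Soundcheck either.
Strings Session starts after Chamber Rehearsal ends, so nothing later overlaps Chamber Rehearsal either.
Chamber Overdub starts before Strings Session ends → Strings Session and Chamber Overdub overlap.
Woodwind Session starts after Strings Session ends, so nothing later overlaps Strings Session either.
Woodwind Session starts after Chamber Overdub ends, so nothing later overlaps Chamber Overdub either.
Chamber Warm-up starts before Woodwind Session ends → Woodwind Session and Chamber Warm-up overlap.
Soloist Warm-up starts after Woodwind Session ends.
Soloist Warm-up starts after Chamber Warm-up ends.

Chamber Overdub & Strings Session, Chamber Warm-up & Woodwind Session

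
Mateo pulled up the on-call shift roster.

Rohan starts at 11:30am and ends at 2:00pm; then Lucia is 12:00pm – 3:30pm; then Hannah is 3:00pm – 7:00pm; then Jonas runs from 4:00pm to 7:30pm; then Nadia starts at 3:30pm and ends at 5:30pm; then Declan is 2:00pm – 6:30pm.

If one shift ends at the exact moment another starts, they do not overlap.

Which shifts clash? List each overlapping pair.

Two intervals overlap when each starts before the other ends.
Sorted by start: Rohan, Lucia, Declan, Hannah, Nadia, Jonas.
Lucia starts before Rohan ends → Rohan and Lucia overlap.
Declan starts exactly when Rohan ends (back-to-back, no overlap), so Rohan has no further overlaps.
Declan starts before Lucia ends → Lucia and Declan overlap.
Hannah starts before Lucia ends → Lucia and Hannah overlap.
Nadia starts exactly when Lucia ends (back-to-back, no overlap), so Lucia has no further overlaps.
Hannah starts before Declan ends → Declan and Hannah overlap.
Nadia starts before Declan ends → Declan and Nadia overlap.
Jonas starts before Declan ends → Declan and Jonas overlap.
Nadia starts before Hannah ends → Hannah and Nadia overlap.
Jonas starts before Hannah ends → Hannah and Jonas overlap.
Jonas starts before Nadia ends → Nadia and Jonas overlap.

Declan & Hannah, Declan & Jonas, Declan & Lucia, Declan & Nadia, Hannah & Jonas, Hannah & Lucia, Hannah & Nadia, Jonas & Nadia, Lucia & Rohan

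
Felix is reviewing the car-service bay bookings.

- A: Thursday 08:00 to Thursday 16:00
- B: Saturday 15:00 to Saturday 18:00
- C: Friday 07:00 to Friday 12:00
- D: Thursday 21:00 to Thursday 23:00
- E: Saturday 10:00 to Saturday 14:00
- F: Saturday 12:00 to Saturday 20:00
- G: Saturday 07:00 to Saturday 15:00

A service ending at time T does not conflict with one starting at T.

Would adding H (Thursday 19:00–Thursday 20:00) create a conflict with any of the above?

A: ends Thursday 16:00 at or before H starts Thursday 19:00 → clear.
D: starts Thursday 21:00 at or after H ends Thursday 20:00 → clear.
C: starts Friday 07:00 at or after H ends Thursday 20:00 → clear.
G: starts Saturday 07:00 at or after H ends Thursday 20:00 → clear.
E: starts Saturday 10:00 at or after H ends Thursday 20:00 → clear.
F: starts Saturday 12:00 at or after H ends Thursday 20:00 → clear.
B: starts Saturday 15:00 at or after H ends Thursday 20:00 → clear.

No — it doesn't clash with anything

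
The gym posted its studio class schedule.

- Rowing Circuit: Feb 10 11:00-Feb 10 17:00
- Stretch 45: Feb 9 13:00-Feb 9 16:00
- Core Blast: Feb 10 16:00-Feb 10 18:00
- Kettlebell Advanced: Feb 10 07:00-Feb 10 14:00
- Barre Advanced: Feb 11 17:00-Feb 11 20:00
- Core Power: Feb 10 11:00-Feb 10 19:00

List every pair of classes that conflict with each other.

Core Blast & Core Power, Core Blast & Rowing Circuit, Core Power & Kettlebell Advanced, Core Power & Rowing Circuit, Kettlebell Advanced & Rowing Circuit

Two intervals overlap when each starts before the other ends.
Sorted by start: Stretch 45, Kettlebell Advanced, Rowing Circuit, Core Power, Core Blast, Barre Advanced.
Kettlebell Advanced starts after Stretch 45 ends, so nothing later overlaps Stretch 45 either.
Rowing Circuit starts before Kettlebell Advanced ends → Kettlebell Advanced and Rowing Circuit overlap.
Core Power starts before Kettlebell Advanced ends → Kettlebell Advanced and Core Power overlap.
Core Blast starts after Kettlebell Advanced ends, so nothing later overlaps Kettlebell Advanced either.
Core Power starts before Rowing Circuit ends → Rowing Circuit and Core Power overlap.
Core Blast starts before Rowing Circuit ends → Rowing Circuit and Core Blast overlap.
Barre Advanced starts after Rowing Circuit ends.
Core Blast starts before Core Power ends → Core Power and Core Blast overlap.
Barre Advanced starts after Core Power ends.
Barre Advanced starts after Core Blast ends.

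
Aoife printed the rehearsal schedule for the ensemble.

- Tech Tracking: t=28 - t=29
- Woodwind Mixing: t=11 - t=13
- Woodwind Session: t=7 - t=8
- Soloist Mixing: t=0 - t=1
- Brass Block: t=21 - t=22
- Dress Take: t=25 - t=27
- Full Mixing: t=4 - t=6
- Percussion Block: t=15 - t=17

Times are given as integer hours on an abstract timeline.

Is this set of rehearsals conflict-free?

Yes

Two intervals overlap when each starts before the other ends.
Sorted by start: Soloist Mixing, Full Mixing, Woodwind Session, Woodwind Mixing, Percussion Block, Brass Block, Dress Take, Tech Tracking.
Full Mixing starts after Soloist Mixing ends, so Soloist Mixing has no further overlaps.
Woodwind Session starts after Full Mixing ends, so Full Mixing has no further overlaps.
Woodwind Mixing starts after Woodwind Session ends, so Woodwind Session has no further overlaps.
Percussion Block starts after Woodwind Mixing ends, so Woodwind Mixing has no further overlaps.
Brass Block starts after Percussion Block ends, so Percussion Block has no further overlaps.
Dress Take starts after Brass Block ends, so Brass Block has no further overlaps.
Tech Tracking starts after Dress Take ends.
Every pair is clear; the schedule has no overlaps.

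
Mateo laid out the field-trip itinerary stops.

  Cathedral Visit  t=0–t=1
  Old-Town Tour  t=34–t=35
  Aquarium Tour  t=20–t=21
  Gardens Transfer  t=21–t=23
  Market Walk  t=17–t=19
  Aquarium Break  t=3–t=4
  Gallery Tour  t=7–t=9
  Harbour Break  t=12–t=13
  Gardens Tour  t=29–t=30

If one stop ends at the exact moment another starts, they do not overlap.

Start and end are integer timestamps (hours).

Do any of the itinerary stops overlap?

Sorted by start: Cathedral Visit, Aquarium Break, Gallery Tour, Harbour Break, Market Walk, Aquarium Tour, Gardens Transfer, Gardens Tour, Old-Town Tour.
Aquarium Break starts after Cathedral Visit ends — done with Cathedral Visit.
Gallery Tour starts after Aquarium Break ends — done with Aquarium Break.
Harbour Break starts after Gallery Tour ends — done with Gallery Tour.
Market Walk starts after Harbour Break ends — done with Harbour Break.
Aquarium Tour starts after Market Walk ends — done with Market Walk.
Gardens Transfer starts exactly when Aquarium Tour ends (back-to-back, no overlap) — done with Aquarium Tour.
Gardens Tour starts after Gardens Transfer ends — done with Gardens Transfer.
Old-Town Tour starts after Gardens Tour ends.
Every pair is clear; the schedule has no overlaps.

No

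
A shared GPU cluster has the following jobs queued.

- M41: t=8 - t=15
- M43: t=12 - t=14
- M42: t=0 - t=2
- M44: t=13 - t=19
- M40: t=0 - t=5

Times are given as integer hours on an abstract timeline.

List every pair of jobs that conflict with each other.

Check each pair: they overlap iff neither finishes before the other starts.
Sorted by start: M40, M42, M41, M43, M44.
M42 starts before M40 ends → M40 and M42 overlap.
M41 starts after M40 ends, so nothing later overlaps M40 either.
M41 starts after M42 ends, so nothing later overlaps M42 either.
M43 starts before M41 ends → M41 and M43 overlap.
M44 starts before M41 ends → M41 and M44 overlap.
M44 starts before M43 ends → M43 and M44 overlap.

M40 & M42, M41 & M43, M41 & M44, M43 & M44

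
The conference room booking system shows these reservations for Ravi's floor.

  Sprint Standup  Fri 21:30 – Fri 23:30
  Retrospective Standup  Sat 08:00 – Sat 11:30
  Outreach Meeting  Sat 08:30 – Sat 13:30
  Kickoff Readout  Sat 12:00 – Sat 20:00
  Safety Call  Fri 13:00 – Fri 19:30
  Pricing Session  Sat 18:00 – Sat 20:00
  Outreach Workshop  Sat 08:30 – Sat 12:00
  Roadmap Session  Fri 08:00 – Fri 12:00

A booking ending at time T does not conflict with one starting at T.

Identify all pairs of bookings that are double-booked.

Sorted by start: Roadmap Session, Safety Call, Sprint Standup, Retrospective Standup, Outreach Meeting, Outreach Workshop, Kickoff Readout, Pricing Session.
Safety Call starts after Roadmap Session ends — done with Roadmap Session.
Sprint Standup starts after Safety Call ends — done with Safety Call.
Retrospective Standup starts after Sprint Standup ends — done with Sprint Standup.
Outreach Meeting starts before Retrospective Standup ends → Retrospective Standup and Outreach Meeting overlap.
Outreach Workshop starts before Retrospective Standup ends → Retrospective Standup and Outreach Workshop overlap.
Kickoff Readout starts after Retrospective Standup ends — done with Retrospective Standup.
Outreach Workshop starts before Outreach Meeting ends → Outreach Meeting and Outreach Workshop overlap.
Kickoff Readout starts before Outreach Meeting ends → Outreach Meeting and Kickoff Readout overlap.
Pricing Session starts after Outreach Meeting ends.
Kickoff Readout starts exactly when Outreach Workshop ends (back-to-back, no overlap) — done with Outreach Workshop.
Pricing Session starts before Kickoff Readout ends → Kickoff Readout and Pricing Session overlap.

Kickoff Readout & Outreach Meeting, Kickoff Readout & Pricing Session, Outreach Meeting & Outreach Workshop, Outreach Meeting & Retrospective Standup, Outreach Workshop & Retrospective Standup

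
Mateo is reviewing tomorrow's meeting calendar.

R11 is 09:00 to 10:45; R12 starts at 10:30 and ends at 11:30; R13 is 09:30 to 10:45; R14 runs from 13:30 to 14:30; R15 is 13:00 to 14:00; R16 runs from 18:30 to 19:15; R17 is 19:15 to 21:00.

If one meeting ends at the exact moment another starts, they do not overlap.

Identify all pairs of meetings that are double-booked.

R11 & R12, R11 & R13, R12 & R13, R14 & R15

Check each pair: they overlap iff neither finishes before the other starts.
Sorted by start: R11, R13, R12, R15, R14, R16, R17.
R13 starts before R11 ends → R11 and R13 overlap.
R12 starts before R11 ends → R11 and R12 overlap.
R15 starts after R11 ends, so nothing later overlaps R11 either.
R12 starts before R13 ends → R13 and R12 overlap.
R15 starts after R13 ends, so nothing later overlaps R13 either.
R15 starts after R12 ends, so nothing later overlaps R12 either.
R14 starts before R15 ends → R15 and R14 overlap.
R16 starts after R15 ends, so nothing later overlaps R15 either.
R16 starts after R14 ends, so nothing later overlaps R14 either.
R17 starts exactly when R16 ends (back-to-back, no overlap).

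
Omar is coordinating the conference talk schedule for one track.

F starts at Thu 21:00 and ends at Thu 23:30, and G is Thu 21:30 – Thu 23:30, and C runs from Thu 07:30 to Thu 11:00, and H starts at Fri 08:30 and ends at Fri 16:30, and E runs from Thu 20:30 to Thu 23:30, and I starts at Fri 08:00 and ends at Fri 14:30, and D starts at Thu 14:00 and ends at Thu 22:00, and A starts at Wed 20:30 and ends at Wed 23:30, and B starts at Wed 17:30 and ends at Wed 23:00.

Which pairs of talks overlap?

A & B, D & E, D & F, D & G, E & F, E & G, F & G, H & I

Two intervals overlap when each starts before the other ends.
Sorted by start: B, A, C, D, E, F, G, I, H.
A starts before B ends → B and A overlap.
C starts after B ends, so nothing later overlaps B either.
C starts after A ends, so nothing later overlaps A either.
D starts after C ends, so nothing later overlaps C either.
E starts before D ends → D and E overlap.
F starts before D ends → D and F overlap.
G starts before D ends → D and G overlap.
I starts after D ends, so nothing later overlaps D either.
F starts before E ends → E and F overlap.
G starts before E ends → E and G overlap.
I starts after E ends, so nothing later overlaps E either.
G starts before F ends → F and G overlap.
I starts after F ends, so nothing later overlaps F either.
I starts after G ends, so nothing later overlaps G either.
H starts before I ends → I and H overlap.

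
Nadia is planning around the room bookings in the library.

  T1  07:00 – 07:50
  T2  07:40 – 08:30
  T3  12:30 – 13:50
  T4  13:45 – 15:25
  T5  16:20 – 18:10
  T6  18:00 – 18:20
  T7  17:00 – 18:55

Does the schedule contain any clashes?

Yes

Two intervals overlap when each starts before the other ends.
Sorted by start: T1, T2, T3, T4, T5, T7, T6.
T2 starts before T1 ends → T1 and T2 overlap.
That's a conflict, so the schedule is not conflict-free.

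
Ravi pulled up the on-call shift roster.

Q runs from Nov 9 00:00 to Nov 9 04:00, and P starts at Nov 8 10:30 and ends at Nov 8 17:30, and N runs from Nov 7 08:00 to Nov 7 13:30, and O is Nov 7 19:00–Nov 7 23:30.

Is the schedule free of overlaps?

Yes

Sorted by start: N, O, P, Q.
O starts after N ends, so N has no further overlaps.
P starts after O ends, so O has no further overlaps.
Q starts after P ends.
Every pair is clear; the schedule has no overlaps.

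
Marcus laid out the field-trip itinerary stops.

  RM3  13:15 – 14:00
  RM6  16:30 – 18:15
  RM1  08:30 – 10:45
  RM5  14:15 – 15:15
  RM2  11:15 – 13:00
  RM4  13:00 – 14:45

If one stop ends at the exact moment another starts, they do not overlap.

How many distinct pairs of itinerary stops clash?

Two intervals overlap when each starts before the other ends.
Sorted by start: RM1, RM2, RM4, RM3, RM5, RM6.
RM2 starts after RM1 ends — done with RM1.
RM4 starts exactly when RM2 ends (back-to-back, no overlap) — done with RM2.
RM3 starts before RM4 ends → RM4 and RM3 overlap.
RM5 starts before RM4 ends → RM4 and RM5 overlap.
RM6 starts after RM4 ends.
RM5 starts after RM3 ends — done with RM3.
RM6 starts after RM5 ends.
Overlapping pairs: RM3 & RM4, RM4 & RM5 — 2 in total.

2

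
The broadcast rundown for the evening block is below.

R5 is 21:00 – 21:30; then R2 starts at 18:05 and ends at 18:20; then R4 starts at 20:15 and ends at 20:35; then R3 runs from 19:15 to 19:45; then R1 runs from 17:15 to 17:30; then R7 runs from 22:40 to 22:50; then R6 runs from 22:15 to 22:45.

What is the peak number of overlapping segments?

2

Sweep the timeline, counting +1 at each start and −1 at each end (ends before starts at a tie):
17:15 start R1 → 1
17:30 end R1 → 0
18:05 start R2 → 1
18:20 end R2 → 0
19:15 start R3 → 1
19:45 end R3 → 0
20:15 start R4 → 1
20:35 end R4 → 0
21:00 start R5 → 1
21:30 end R5 → 0
22:15 start R6 → 1
22:40 start R7 → 2
22:45 end R6 → 1
22:50 end R7 → 0
Peak is 2, at 22:40 (R6, R7).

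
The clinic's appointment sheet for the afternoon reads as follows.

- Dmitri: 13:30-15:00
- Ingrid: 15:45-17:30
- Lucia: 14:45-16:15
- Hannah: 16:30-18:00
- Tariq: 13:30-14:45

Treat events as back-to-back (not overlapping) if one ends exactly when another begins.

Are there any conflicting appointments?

Sorted by start: Tariq, Dmitri, Lucia, Ingrid, Hannah.
Dmitri starts before Tariq ends → Tariq and Dmitri overlap.
That's a conflict, so the schedule is not conflict-free.

Yes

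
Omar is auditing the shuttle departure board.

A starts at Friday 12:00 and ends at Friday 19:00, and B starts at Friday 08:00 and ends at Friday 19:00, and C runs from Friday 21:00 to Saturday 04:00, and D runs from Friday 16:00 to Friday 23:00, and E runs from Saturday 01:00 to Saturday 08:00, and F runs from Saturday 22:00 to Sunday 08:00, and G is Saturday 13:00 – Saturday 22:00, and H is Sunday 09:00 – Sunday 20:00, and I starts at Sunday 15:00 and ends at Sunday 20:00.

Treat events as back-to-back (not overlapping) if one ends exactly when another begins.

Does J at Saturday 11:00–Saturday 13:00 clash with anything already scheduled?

B: ends Friday 19:00 at or before J starts Saturday 11:00 → clear.
A: ends Friday 19:00 at or before J starts Saturday 11:00 → clear.
D: ends Friday 23:00 at or before J starts Saturday 11:00 → clear.
C: ends Saturday 04:00 at or before J starts Saturday 11:00 → clear.
E: ends Saturday 08:00 at or before J starts Saturday 11:00 → clear.
G: starts Saturday 13:00 at or after J ends Saturday 13:00 → clear.
F: starts Saturday 22:00 at or after J ends Saturday 13:00 → clear.
H: starts Sunday 09:00 at or after J ends Saturday 13:00 → clear.
I: starts Sunday 15:00 at or after J ends Saturday 13:00 → clear.

No — it doesn't clash with anything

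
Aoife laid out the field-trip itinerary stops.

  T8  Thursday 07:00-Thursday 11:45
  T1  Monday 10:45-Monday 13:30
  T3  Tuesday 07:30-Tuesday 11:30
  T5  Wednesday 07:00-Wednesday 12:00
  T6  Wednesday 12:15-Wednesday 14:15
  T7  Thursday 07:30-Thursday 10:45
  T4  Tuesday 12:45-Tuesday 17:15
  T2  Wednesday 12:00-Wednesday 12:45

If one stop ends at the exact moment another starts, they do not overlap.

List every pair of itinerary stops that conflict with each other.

T2 & T6, T7 & T8

Sorted by start: T1, T3, T4, T5, T2, T6, T8, T7.
T3 starts after T1 ends, so T1 has no further overlaps.
T4 starts after T3 ends, so T3 has no further overlaps.
T5 starts after T4 ends, so T4 has no further overlaps.
T2 starts exactly when T5 ends (back-to-back, no overlap), so T5 has no further overlaps.
T6 starts before T2 ends → T2 and T6 overlap.
T8 starts after T2 ends, so T2 has no further overlaps.
T8 starts after T6 ends, so T6 has no further overlaps.
T7 starts before T8 ends → T8 and T7 overlap.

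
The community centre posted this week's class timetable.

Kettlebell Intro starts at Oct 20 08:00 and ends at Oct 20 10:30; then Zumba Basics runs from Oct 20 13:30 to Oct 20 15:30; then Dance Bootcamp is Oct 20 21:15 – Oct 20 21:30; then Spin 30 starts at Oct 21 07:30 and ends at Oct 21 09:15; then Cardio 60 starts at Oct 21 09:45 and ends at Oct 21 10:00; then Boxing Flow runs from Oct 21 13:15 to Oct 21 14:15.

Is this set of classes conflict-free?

Two intervals overlap when each starts before the other ends.
Sorted by start: Kettlebell Intro, Zumba Basics, Dance Bootcamp, Spin 30, Cardio 60, Boxing Flow.
Zumba Basics starts after Kettlebell Intro ends, so Kettlebell Intro has no further overlaps.
Dance Bootcamp starts after Zumba Basics ends, so Zumba Basics has no further overlaps.
Spin 30 starts after Dance Bootcamp ends, so Dance Bootcamp has no further overlaps.
Cardio 60 starts after Spin 30 ends, so Spin 30 has no further overlaps.
Boxing Flow starts after Cardio 60 ends.
Every pair is clear; the schedule has no overlaps.

Yes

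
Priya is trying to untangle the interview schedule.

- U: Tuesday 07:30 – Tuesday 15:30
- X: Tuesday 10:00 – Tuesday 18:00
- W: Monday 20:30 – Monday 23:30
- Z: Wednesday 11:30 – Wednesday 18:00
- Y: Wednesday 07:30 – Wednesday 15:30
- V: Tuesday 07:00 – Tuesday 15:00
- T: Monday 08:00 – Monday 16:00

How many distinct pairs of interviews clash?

Two intervals overlap when each starts before the other ends.
Sorted by start: T, W, V, U, X, Y, Z.
W starts after T ends — done with T.
V starts after W ends — done with W.
U starts before V ends → V and U overlap.
X starts before V ends → V and X overlap.
Y starts after V ends — done with V.
X starts before U ends → U and X overlap.
Y starts after U ends — done with U.
Y starts after X ends — done with X.
Z starts before Y ends → Y and Z overlap.
Overlapping pairs: U & V, U & X, V & X, Y & Z — 4 in total.

4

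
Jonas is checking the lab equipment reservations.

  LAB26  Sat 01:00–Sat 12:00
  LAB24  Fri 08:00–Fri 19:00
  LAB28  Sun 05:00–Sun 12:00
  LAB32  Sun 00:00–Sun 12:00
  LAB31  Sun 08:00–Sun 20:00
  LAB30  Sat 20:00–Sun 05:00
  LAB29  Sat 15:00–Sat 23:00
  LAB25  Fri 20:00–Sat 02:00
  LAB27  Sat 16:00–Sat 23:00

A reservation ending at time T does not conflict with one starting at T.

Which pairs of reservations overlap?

LAB25 & LAB26, LAB27 & LAB29, LAB27 & LAB30, LAB28 & LAB31, LAB28 & LAB32, LAB29 & LAB30, LAB30 & LAB32, LAB31 & LAB32

Sorted by start: LAB24, LAB25, LAB26, LAB29, LAB27, LAB30, LAB32, LAB28, LAB31.
LAB25 starts after LAB24 ends, so nothing later overlaps LAB24 either.
LAB26 starts before LAB25 ends → LAB25 and LAB26 overlap.
LAB29 starts after LAB25 ends, so nothing later overlaps LAB25 either.
LAB29 starts after LAB26 ends, so nothing later overlaps LAB26 either.
LAB27 starts before LAB29 ends → LAB29 and LAB27 overlap.
LAB30 starts before LAB29 ends → LAB29 and LAB30 overlap.
LAB32 starts after LAB29 ends, so nothing later overlaps LAB29 either.
LAB30 starts before LAB27 ends → LAB27 and LAB30 overlap.
LAB32 starts after LAB27 ends, so nothing later overlaps LAB27 either.
LAB32 starts before LAB30 ends → LAB30 and LAB32 overlap.
LAB28 starts exactly when LAB30 ends (back-to-back, no overlap), so nothing later overlaps LAB30 either.
LAB28 starts before LAB32 ends → LAB32 and LAB28 overlap.
LAB31 starts before LAB32 ends → LAB32 and LAB31 overlap.
LAB31 starts before LAB28 ends → LAB28 and LAB31 overlap.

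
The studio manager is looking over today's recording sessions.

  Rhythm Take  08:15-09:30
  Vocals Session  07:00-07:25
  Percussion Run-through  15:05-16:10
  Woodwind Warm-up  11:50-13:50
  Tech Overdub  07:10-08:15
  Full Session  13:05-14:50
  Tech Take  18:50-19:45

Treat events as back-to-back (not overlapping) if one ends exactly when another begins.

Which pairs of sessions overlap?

Full Session & Woodwind Warm-up, Tech Overdub & Vocals Session

Sorted by start: Vocals Session, Tech Overdub, Rhythm Take, Woodwind Warm-up, Full Session, Percussion Run-through, Tech Take.
Tech Overdub starts before Vocals Session ends → Vocals Session and Tech Overdub overlap.
Rhythm Take starts after Vocals Session ends, so nothing later overlaps Vocals Session either.
Rhythm Take starts exactly when Tech Overdub ends (back-to-back, no overlap), so nothing later overlaps Tech Overdub either.
Woodwind Warm-up starts after Rhythm Take ends, so nothing later overlaps Rhythm Take either.
Full Session starts before Woodwind Warm-up ends → Woodwind Warm-up and Full Session overlap.
Percussion Run-through starts after Woodwind Warm-up ends, so nothing later overlaps Woodwind Warm-up either.
Percussion Run-through starts after Full Session ends, so nothing later overlaps Full Session either.
Tech Take starts after Percussion Run-through ends.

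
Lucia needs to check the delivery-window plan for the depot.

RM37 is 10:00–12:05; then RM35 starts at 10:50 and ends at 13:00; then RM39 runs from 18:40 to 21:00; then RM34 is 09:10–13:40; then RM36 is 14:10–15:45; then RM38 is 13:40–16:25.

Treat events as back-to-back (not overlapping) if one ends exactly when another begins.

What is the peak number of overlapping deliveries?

Sweep the timeline, counting +1 at each start and −1 at each end (ends before starts at a tie):
09:10 start RM34 → 1
10:00 start RM37 → 2
10:50 start RM35 → 3
12:05 end RM37 → 2
13:00 end RM35 → 1
13:40 end RM34 → 0
13:40 start RM38 → 1
14:10 start RM36 → 2
15:45 end RM36 → 1
16:25 end RM38 → 0
18:40 start RM39 → 1
21:00 end RM39 → 0
Peak is 3, at 10:50 (RM34, RM35, RM37).

3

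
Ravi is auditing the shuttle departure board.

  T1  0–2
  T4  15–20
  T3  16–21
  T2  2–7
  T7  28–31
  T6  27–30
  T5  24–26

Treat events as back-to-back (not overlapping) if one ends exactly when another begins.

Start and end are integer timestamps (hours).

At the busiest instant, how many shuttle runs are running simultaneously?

2

Sort all start/end points and keep a running count:
0 start T1 → 1
2 end T1 → 0
2 start T2 → 1
7 end T2 → 0
15 start T4 → 1
16 start T3 → 2
20 end T4 → 1
21 end T3 → 0
24 start T5 → 1
26 end T5 → 0
27 start T6 → 1
28 start T7 → 2
30 end T6 → 1
31 end T7 → 0
Peak is 2, at 16 (T3, T4).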